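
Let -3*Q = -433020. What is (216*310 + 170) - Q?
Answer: -77210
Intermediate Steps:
Q = 144340 (Q = -1/3*(-433020) = 144340)
(216*310 + 170) - Q = (216*310 + 170) - 1*144340 = (66960 + 170) - 144340 = 67130 - 144340 = -77210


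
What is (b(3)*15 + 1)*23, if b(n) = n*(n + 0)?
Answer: 3128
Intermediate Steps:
b(n) = n**2 (b(n) = n*n = n**2)
(b(3)*15 + 1)*23 = (3**2*15 + 1)*23 = (9*15 + 1)*23 = (135 + 1)*23 = 136*23 = 3128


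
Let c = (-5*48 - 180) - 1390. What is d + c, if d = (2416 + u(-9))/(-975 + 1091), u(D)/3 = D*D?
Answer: -207301/116 ≈ -1787.1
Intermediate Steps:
u(D) = 3*D**2 (u(D) = 3*(D*D) = 3*D**2)
d = 2659/116 (d = (2416 + 3*(-9)**2)/(-975 + 1091) = (2416 + 3*81)/116 = (2416 + 243)*(1/116) = 2659*(1/116) = 2659/116 ≈ 22.922)
c = -1810 (c = (-240 - 180) - 1390 = -420 - 1390 = -1810)
d + c = 2659/116 - 1810 = -207301/116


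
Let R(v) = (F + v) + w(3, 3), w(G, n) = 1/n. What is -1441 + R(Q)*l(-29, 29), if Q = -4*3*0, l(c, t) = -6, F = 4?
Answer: -1467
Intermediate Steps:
Q = 0 (Q = -12*0 = 0)
R(v) = 13/3 + v (R(v) = (4 + v) + 1/3 = (4 + v) + ⅓ = 13/3 + v)
-1441 + R(Q)*l(-29, 29) = -1441 + (13/3 + 0)*(-6) = -1441 + (13/3)*(-6) = -1441 - 26 = -1467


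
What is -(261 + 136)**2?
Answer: -157609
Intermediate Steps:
-(261 + 136)**2 = -1*397**2 = -1*157609 = -157609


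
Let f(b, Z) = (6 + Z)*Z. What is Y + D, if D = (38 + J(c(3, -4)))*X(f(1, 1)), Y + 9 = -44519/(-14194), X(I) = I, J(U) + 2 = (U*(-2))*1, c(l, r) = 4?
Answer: 2698797/14194 ≈ 190.14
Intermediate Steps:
f(b, Z) = Z*(6 + Z)
J(U) = -2 - 2*U (J(U) = -2 + (U*(-2))*1 = -2 - 2*U*1 = -2 - 2*U)
Y = -83227/14194 (Y = -9 - 44519/(-14194) = -9 - 44519*(-1/14194) = -9 + 44519/14194 = -83227/14194 ≈ -5.8635)
D = 196 (D = (38 + (-2 - 2*4))*(1*(6 + 1)) = (38 + (-2 - 8))*(1*7) = (38 - 10)*7 = 28*7 = 196)
Y + D = -83227/14194 + 196 = 2698797/14194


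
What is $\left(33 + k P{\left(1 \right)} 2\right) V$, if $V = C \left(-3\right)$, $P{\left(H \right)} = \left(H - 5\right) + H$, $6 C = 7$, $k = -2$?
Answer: $- \frac{315}{2} \approx -157.5$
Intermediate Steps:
$C = \frac{7}{6}$ ($C = \frac{1}{6} \cdot 7 = \frac{7}{6} \approx 1.1667$)
$P{\left(H \right)} = -5 + 2 H$ ($P{\left(H \right)} = \left(-5 + H\right) + H = -5 + 2 H$)
$V = - \frac{7}{2}$ ($V = \frac{7}{6} \left(-3\right) = - \frac{7}{2} \approx -3.5$)
$\left(33 + k P{\left(1 \right)} 2\right) V = \left(33 + - 2 \left(-5 + 2 \cdot 1\right) 2\right) \left(- \frac{7}{2}\right) = \left(33 + - 2 \left(-5 + 2\right) 2\right) \left(- \frac{7}{2}\right) = \left(33 + \left(-2\right) \left(-3\right) 2\right) \left(- \frac{7}{2}\right) = \left(33 + 6 \cdot 2\right) \left(- \frac{7}{2}\right) = \left(33 + 12\right) \left(- \frac{7}{2}\right) = 45 \left(- \frac{7}{2}\right) = - \frac{315}{2}$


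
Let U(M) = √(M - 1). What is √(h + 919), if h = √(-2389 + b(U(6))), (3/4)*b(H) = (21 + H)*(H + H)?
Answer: √(8271 + 3*I*√3*√(7127 - 168*√5))/3 ≈ 30.325 + 0.78217*I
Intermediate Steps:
U(M) = √(-1 + M)
b(H) = 8*H*(21 + H)/3 (b(H) = 4*((21 + H)*(H + H))/3 = 4*((21 + H)*(2*H))/3 = 4*(2*H*(21 + H))/3 = 8*H*(21 + H)/3)
h = √(-2389 + 8*√5*(21 + √5)/3) (h = √(-2389 + 8*√(-1 + 6)*(21 + √(-1 + 6))/3) = √(-2389 + 8*√5*(21 + √5)/3) ≈ 47.439*I)
√(h + 919) = √(√(-21381 + 504*√5)/3 + 919) = √(919 + √(-21381 + 504*√5)/3)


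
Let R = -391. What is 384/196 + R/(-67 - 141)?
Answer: 39127/10192 ≈ 3.8390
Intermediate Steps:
384/196 + R/(-67 - 141) = 384/196 - 391/(-67 - 141) = 384*(1/196) - 391/(-208) = 96/49 - 391*(-1/208) = 96/49 + 391/208 = 39127/10192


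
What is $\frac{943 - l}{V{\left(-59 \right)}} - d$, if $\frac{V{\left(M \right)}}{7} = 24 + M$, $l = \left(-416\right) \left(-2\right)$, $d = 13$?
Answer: $- \frac{3296}{245} \approx -13.453$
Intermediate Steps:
$l = 832$
$V{\left(M \right)} = 168 + 7 M$ ($V{\left(M \right)} = 7 \left(24 + M\right) = 168 + 7 M$)
$\frac{943 - l}{V{\left(-59 \right)}} - d = \frac{943 - 832}{168 + 7 \left(-59\right)} - 13 = \frac{943 - 832}{168 - 413} - 13 = \frac{111}{-245} - 13 = 111 \left(- \frac{1}{245}\right) - 13 = - \frac{111}{245} - 13 = - \frac{3296}{245}$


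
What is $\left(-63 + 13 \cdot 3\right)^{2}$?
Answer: $576$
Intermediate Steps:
$\left(-63 + 13 \cdot 3\right)^{2} = \left(-63 + 39\right)^{2} = \left(-24\right)^{2} = 576$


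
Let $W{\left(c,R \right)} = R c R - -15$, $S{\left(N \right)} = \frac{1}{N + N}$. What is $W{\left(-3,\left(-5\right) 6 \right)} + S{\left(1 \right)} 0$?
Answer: $-2685$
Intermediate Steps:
$S{\left(N \right)} = \frac{1}{2 N}$
$W{\left(c,R \right)} = 15 + c R^{2}$ ($W{\left(c,R \right)} = c R^{2} + 15 = 15 + c R^{2}$)
$W{\left(-3,\left(-5\right) 6 \right)} + S{\left(1 \right)} 0 = \left(15 - 3 \left(\left(-5\right) 6\right)^{2}\right) + \frac{1}{2 \cdot 1} \cdot 0 = \left(15 - 3 \left(-30\right)^{2}\right) + \frac{1}{2} \cdot 1 \cdot 0 = \left(15 - 2700\right) + \frac{1}{2} \cdot 0 = \left(15 - 2700\right) + 0 = -2685 + 0 = -2685$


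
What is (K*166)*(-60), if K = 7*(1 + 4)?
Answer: -348600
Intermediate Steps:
K = 35 (K = 7*5 = 35)
(K*166)*(-60) = (35*166)*(-60) = 5810*(-60) = -348600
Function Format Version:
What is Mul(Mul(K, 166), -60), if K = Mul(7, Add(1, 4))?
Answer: -348600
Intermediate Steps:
K = 35 (K = Mul(7, 5) = 35)
Mul(Mul(K, 166), -60) = Mul(Mul(35, 166), -60) = Mul(5810, -60) = -348600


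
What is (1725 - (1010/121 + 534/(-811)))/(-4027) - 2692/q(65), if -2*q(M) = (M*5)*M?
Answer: -1432401920667/8348040969125 ≈ -0.17159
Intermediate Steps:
q(M) = -5*M**2/2 (q(M) = -M*5*M/2 = -5*M*M/2 = -5*M**2/2)
(1725 - (1010/121 + 534/(-811)))/(-4027) - 2692/q(65) = (1725 - (1010/121 + 534/(-811)))/(-4027) - 2692/((-5/2*65**2)) = (1725 - (1010*(1/121) + 534*(-1/811)))*(-1/4027) - 2692/((-5/2*4225)) = (1725 - (1010/121 - 534/811))*(-1/4027) - 2692/(-21125/2) = (1725 - 1*754496/98131)*(-1/4027) - 2692*(-2/21125) = (1725 - 754496/98131)*(-1/4027) + 5384/21125 = (168521479/98131)*(-1/4027) + 5384/21125 = -168521479/395173537 + 5384/21125 = -1432401920667/8348040969125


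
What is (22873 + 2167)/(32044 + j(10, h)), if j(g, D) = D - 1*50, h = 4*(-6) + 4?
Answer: 12520/15987 ≈ 0.78314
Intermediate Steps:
h = -20 (h = -24 + 4 = -20)
j(g, D) = -50 + D (j(g, D) = D - 50 = -50 + D)
(22873 + 2167)/(32044 + j(10, h)) = (22873 + 2167)/(32044 + (-50 - 20)) = 25040/(32044 - 70) = 25040/31974 = 25040*(1/31974) = 12520/15987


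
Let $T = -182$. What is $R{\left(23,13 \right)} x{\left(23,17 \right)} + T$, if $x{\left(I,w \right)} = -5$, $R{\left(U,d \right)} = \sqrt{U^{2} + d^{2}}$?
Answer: $-182 - 5 \sqrt{698} \approx -314.1$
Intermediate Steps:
$R{\left(23,13 \right)} x{\left(23,17 \right)} + T = \sqrt{23^{2} + 13^{2}} \left(-5\right) - 182 = \sqrt{529 + 169} \left(-5\right) - 182 = \sqrt{698} \left(-5\right) - 182 = - 5 \sqrt{698} - 182 = -182 - 5 \sqrt{698}$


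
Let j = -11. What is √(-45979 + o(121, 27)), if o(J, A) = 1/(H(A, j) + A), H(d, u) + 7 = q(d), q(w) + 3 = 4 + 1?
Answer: 3*I*√2472646/22 ≈ 214.43*I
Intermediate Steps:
q(w) = 2 (q(w) = -3 + (4 + 1) = -3 + 5 = 2)
H(d, u) = -5 (H(d, u) = -7 + 2 = -5)
o(J, A) = 1/(-5 + A)
√(-45979 + o(121, 27)) = √(-45979 + 1/(-5 + 27)) = √(-45979 + 1/22) = √(-1011537/22) = 3*I*√2472646/22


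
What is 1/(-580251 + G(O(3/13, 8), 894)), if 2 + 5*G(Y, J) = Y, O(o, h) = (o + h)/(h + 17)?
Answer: -1625/942908418 ≈ -1.7234e-6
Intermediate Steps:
O(o, h) = (h + o)/(17 + h)
G(Y, J) = -⅖ + Y/5
1/(-580251 + G(O(3/13, 8), 894)) = 1/(-580251 + (-⅖ + ((8 + 3/13)/(17 + 8))/5)) = 1/(-580251 + (-⅖ + ((8 + 3*(1/13))/25)/5)) = 1/(-580251 + (-⅖ + ((8 + 3/13)/25)/5)) = 1/(-580251 + (-⅖ + ((1/25)*(107/13))/5)) = 1/(-580251 + (-⅖ + (⅕)*(107/325))) = 1/(-580251 + (-⅖ + 107/1625)) = 1/(-580251 - 543/1625) = 1/(-942908418/1625) = -1625/942908418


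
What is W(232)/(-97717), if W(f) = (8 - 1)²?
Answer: -49/97717 ≈ -0.00050145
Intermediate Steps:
W(f) = 49 (W(f) = 7² = 49)
W(232)/(-97717) = 49/(-97717) = 49*(-1/97717) = -49/97717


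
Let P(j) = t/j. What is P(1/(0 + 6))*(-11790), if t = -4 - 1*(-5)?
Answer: -70740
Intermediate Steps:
t = 1 (t = -4 + 5 = 1)
P(j) = 1/j
P(1/(0 + 6))*(-11790) = -11790/1/(0 + 6) = -11790/1/6 = -11790/(1/6) = 6*(-11790) = -70740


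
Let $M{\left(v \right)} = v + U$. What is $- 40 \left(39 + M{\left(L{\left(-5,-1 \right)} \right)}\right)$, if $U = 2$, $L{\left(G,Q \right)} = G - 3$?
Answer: $-1320$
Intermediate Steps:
$L{\left(G,Q \right)} = -3 + G$
$M{\left(v \right)} = 2 + v$ ($M{\left(v \right)} = v + 2 = 2 + v$)
$- 40 \left(39 + M{\left(L{\left(-5,-1 \right)} \right)}\right) = - 40 \left(39 + \left(2 - 8\right)\right) = - 40 \left(39 - 6\right) = \left(-40\right) 33 = -1320$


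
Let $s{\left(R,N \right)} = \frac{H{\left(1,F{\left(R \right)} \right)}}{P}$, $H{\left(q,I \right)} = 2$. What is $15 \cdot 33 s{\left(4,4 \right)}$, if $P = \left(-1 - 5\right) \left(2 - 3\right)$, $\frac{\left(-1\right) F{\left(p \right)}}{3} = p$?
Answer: $165$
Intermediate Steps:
$F{\left(p \right)} = - 3 p$
$P = 6$ ($P = \left(-6\right) \left(-1\right) = 6$)
$s{\left(R,N \right)} = \frac{1}{3}$ ($s{\left(R,N \right)} = \frac{2}{6} = 2 \cdot \frac{1}{6} = \frac{1}{3}$)
$15 \cdot 33 s{\left(4,4 \right)} = 15 \cdot 33 \cdot \frac{1}{3} = 495 \cdot \frac{1}{3} = 165$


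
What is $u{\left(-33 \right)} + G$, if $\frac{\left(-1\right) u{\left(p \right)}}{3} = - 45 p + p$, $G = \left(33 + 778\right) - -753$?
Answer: $-2792$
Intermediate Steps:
$G = 1564$ ($G = 811 + 753 = 1564$)
$u{\left(p \right)} = 132 p$ ($u{\left(p \right)} = - 3 \left(- 45 p + p\right) = - 3 \left(- 44 p\right) = 132 p$)
$u{\left(-33 \right)} + G = 132 \left(-33\right) + 1564 = -4356 + 1564 = -2792$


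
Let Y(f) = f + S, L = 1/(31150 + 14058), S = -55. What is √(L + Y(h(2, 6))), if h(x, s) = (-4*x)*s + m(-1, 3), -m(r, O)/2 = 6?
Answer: I*√58758182538/22604 ≈ 10.724*I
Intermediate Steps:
m(r, O) = -12 (m(r, O) = -2*6 = -12)
L = 1/45208 ≈ 2.2120e-5
h(x, s) = -12 - 4*s*x (h(x, s) = (-4*x)*s - 12 = -4*s*x - 12 = -12 - 4*s*x)
Y(f) = -55 + f (Y(f) = f - 55 = -55 + f)
√(L + Y(h(2, 6))) = √(1/45208 + (-55 + (-12 - 4*6*2))) = √(1/45208 + (-55 + (-12 - 48))) = √(1/45208 + (-55 - 60)) = √(1/45208 - 115) = √(-5198919/45208) = I*√58758182538/22604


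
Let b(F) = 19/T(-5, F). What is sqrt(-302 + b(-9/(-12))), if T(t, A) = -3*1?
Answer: 5*I*sqrt(111)/3 ≈ 17.559*I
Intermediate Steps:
T(t, A) = -3
b(F) = -19/3 (b(F) = 19/(-3) = 19*(-1/3) = -19/3)
sqrt(-302 + b(-9/(-12))) = sqrt(-302 - 19/3) = sqrt(-925/3) = 5*I*sqrt(111)/3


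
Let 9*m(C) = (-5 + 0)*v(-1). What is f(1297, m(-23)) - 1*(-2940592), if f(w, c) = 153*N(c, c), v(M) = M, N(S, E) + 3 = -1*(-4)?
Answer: 2940745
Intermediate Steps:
N(S, E) = 1 (N(S, E) = -3 - 1*(-4) = -3 + 4 = 1)
m(C) = 5/9 (m(C) = ((-5 + 0)*(-1))/9 = (-5*(-1))/9 = (⅑)*5 = 5/9)
f(w, c) = 153 (f(w, c) = 153*1 = 153)
f(1297, m(-23)) - 1*(-2940592) = 153 - 1*(-2940592) = 153 + 2940592 = 2940745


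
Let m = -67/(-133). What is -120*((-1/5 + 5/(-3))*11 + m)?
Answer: 319672/133 ≈ 2403.5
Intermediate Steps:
m = 67/133 (m = -67*(-1/133) = 67/133 ≈ 0.50376)
-120*((-1/5 + 5/(-3))*11 + m) = -120*((-1/5 + 5/(-3))*11 + 67/133) = -120*((-1*1/5 + 5*(-1/3))*11 + 67/133) = -120*((-1/5 - 5/3)*11 + 67/133) = -120*(-28/15*11 + 67/133) = -120*(-308/15 + 67/133) = -120*(-39959/1995) = 319672/133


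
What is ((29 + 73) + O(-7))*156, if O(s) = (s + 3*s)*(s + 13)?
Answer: -10296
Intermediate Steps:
O(s) = 4*s*(13 + s) (O(s) = (4*s)*(13 + s) = 4*s*(13 + s))
((29 + 73) + O(-7))*156 = ((29 + 73) + 4*(-7)*(13 - 7))*156 = (102 + 4*(-7)*6)*156 = (102 - 168)*156 = -66*156 = -10296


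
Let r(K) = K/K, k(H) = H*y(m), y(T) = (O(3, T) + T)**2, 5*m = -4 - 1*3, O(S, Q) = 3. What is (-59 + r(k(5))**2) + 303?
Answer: 245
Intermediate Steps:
m = -7/5 (m = (-4 - 1*3)/5 = (-4 - 3)/5 = (1/5)*(-7) = -7/5 ≈ -1.4000)
y(T) = (3 + T)**2
k(H) = 64*H/25 (k(H) = H*(3 - 7/5)**2 = H*(8/5)**2 = H*(64/25) = 64*H/25)
r(K) = 1
(-59 + r(k(5))**2) + 303 = (-59 + 1**2) + 303 = (-59 + 1) + 303 = -58 + 303 = 245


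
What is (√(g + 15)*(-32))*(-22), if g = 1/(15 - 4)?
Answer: 64*√1826 ≈ 2734.8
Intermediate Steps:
g = 1/11 ≈ 0.090909
(√(g + 15)*(-32))*(-22) = (√(1/11 + 15)*(-32))*(-22) = (√(166/11)*(-32))*(-22) = ((√1826/11)*(-32))*(-22) = -32*√1826/11*(-22) = 64*√1826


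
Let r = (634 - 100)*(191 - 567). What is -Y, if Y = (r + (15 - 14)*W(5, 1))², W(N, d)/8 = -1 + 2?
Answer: -40311002176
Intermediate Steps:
r = -200784 (r = 534*(-376) = -200784)
W(N, d) = 8 (W(N, d) = 8*(-1 + 2) = 8*1 = 8)
Y = 40311002176 (Y = (-200784 + (15 - 14)*8)² = (-200784 + 1*8)² = (-200784 + 8)² = (-200776)² = 40311002176)
-Y = -1*40311002176 = -40311002176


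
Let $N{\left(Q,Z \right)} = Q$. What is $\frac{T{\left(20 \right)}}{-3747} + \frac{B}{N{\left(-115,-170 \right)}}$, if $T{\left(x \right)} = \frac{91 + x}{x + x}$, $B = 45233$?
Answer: $- \frac{451968987}{1149080} \approx -393.33$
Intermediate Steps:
$T{\left(x \right)} = \frac{91 + x}{2 x}$
$\frac{T{\left(20 \right)}}{-3747} + \frac{B}{N{\left(-115,-170 \right)}} = \frac{\frac{1}{2} \cdot \frac{1}{20} \left(91 + 20\right)}{-3747} + \frac{45233}{-115} = \frac{1}{2} \cdot \frac{1}{20} \cdot 111 \left(- \frac{1}{3747}\right) + 45233 \left(- \frac{1}{115}\right) = \frac{111}{40} \left(- \frac{1}{3747}\right) - \frac{45233}{115} = - \frac{37}{49960} - \frac{45233}{115} = - \frac{451968987}{1149080}$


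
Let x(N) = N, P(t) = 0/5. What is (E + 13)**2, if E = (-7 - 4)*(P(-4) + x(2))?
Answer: 81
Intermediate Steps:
P(t) = 0 (P(t) = 0*(1/5) = 0)
E = -22 (E = (-7 - 4)*(0 + 2) = -11*2 = -22)
(E + 13)**2 = (-22 + 13)**2 = (-9)**2 = 81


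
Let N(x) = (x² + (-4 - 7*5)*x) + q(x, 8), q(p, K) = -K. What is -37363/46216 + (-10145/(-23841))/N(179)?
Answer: -5578783330099/6900796713528 ≈ -0.80843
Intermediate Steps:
N(x) = -8 + x² - 39*x (N(x) = (x² + (-4 - 7*5)*x) - 1*8 = (x² + (-4 - 35)*x) - 8 = (x² - 39*x) - 8 = -8 + x² - 39*x)
-37363/46216 + (-10145/(-23841))/N(179) = -37363/46216 + (-10145/(-23841))/(-8 + 179² - 39*179) = -37363*1/46216 + (-10145*(-1/23841))/(-8 + 32041 - 6981) = -37363/46216 + (10145/23841)/25052 = -37363/46216 + (10145/23841)*(1/25052) = -37363/46216 + 10145/597264732 = -5578783330099/6900796713528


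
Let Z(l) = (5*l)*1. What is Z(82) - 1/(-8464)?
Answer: 3470241/8464 ≈ 410.00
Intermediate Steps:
Z(l) = 5*l
Z(82) - 1/(-8464) = 5*82 - 1/(-8464) = 410 - 1*(-1/8464) = 410 + 1/8464 = 3470241/8464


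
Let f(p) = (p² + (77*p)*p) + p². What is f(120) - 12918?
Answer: 1124682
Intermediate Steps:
f(p) = 79*p² (f(p) = (p² + 77*p²) + p² = 78*p² + p² = 79*p²)
f(120) - 12918 = 79*120² - 12918 = 79*14400 - 12918 = 1137600 - 12918 = 1124682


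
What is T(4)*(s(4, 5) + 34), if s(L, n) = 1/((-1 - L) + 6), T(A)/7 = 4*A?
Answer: 3920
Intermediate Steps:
T(A) = 28*A (T(A) = 7*(4*A) = 28*A)
s(L, n) = 1/(5 - L)
T(4)*(s(4, 5) + 34) = (28*4)*(-1/(-5 + 4) + 34) = 112*(-1/(-1) + 34) = 112*(-1*(-1) + 34) = 112*(1 + 34) = 112*35 = 3920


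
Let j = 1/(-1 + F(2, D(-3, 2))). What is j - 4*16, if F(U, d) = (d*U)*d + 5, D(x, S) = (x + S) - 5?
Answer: -4863/76 ≈ -63.987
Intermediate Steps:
D(x, S) = -5 + S + x (D(x, S) = (S + x) - 5 = -5 + S + x)
F(U, d) = 5 + U*d² (F(U, d) = (U*d)*d + 5 = U*d² + 5 = 5 + U*d²)
j = 1/76 (j = 1/(-1 + (5 + 2*(-5 + 2 - 3)²)) = 1/(-1 + (5 + 2*(-6)²)) = 1/(-1 + (5 + 2*36)) = 1/(-1 + (5 + 72)) = 1/(-1 + 77) = 1/76 ≈ 0.013158)
j - 4*16 = 1/76 - 4*16 = 1/76 - 64 = -4863/76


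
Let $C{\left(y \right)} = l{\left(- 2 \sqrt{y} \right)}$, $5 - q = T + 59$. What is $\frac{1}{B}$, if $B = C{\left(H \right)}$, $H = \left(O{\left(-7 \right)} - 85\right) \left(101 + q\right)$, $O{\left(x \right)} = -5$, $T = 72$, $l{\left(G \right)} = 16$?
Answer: $\frac{1}{16} \approx 0.0625$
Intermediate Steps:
$q = -126$ ($q = 5 - \left(72 + 59\right) = 5 - 131 = -126$)
$H = 2250$ ($H = \left(-5 - 85\right) \left(101 - 126\right) = \left(-90\right) \left(-25\right) = 2250$)
$C{\left(y \right)} = 16$
$B = 16$
$\frac{1}{B} = \frac{1}{16}$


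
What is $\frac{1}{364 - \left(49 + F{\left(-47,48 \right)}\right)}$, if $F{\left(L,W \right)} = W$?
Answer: $\frac{1}{267} \approx 0.0037453$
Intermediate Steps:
$\frac{1}{364 - \left(49 + F{\left(-47,48 \right)}\right)} = \frac{1}{364 - 97} = \frac{1}{267}$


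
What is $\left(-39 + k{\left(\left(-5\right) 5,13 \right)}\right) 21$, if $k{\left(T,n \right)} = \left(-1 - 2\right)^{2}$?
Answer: $-630$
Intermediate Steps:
$k{\left(T,n \right)} = 9$ ($k{\left(T,n \right)} = \left(-3\right)^{2} = 9$)
$\left(-39 + k{\left(\left(-5\right) 5,13 \right)}\right) 21 = \left(-39 + 9\right) 21 = \left(-30\right) 21 = -630$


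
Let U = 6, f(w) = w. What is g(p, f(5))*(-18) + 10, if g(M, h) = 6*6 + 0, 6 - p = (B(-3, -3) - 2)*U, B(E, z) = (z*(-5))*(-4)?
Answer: -638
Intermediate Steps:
B(E, z) = 20*z (B(E, z) = -5*z*(-4) = 20*z)
p = 378 (p = 6 - (20*(-3) - 2)*6 = 6 - (-60 - 2)*6 = 6 - (-62)*6 = 6 - 1*(-372) = 6 + 372 = 378)
g(M, h) = 36 (g(M, h) = 36 + 0 = 36)
g(p, f(5))*(-18) + 10 = 36*(-18) + 10 = -648 + 10 = -638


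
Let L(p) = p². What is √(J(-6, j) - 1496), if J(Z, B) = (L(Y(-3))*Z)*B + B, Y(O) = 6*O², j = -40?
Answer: 8*√10911 ≈ 835.65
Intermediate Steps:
J(Z, B) = B + 2916*B*Z (J(Z, B) = ((6*(-3)²)²*Z)*B + B = ((6*9)²*Z)*B + B = (54²*Z)*B + B = (2916*Z)*B + B = 2916*B*Z + B = B + 2916*B*Z)
√(J(-6, j) - 1496) = √(-40*(1 + 2916*(-6)) - 1496) = √(-40*(1 - 17496) - 1496) = √(-40*(-17495) - 1496) = √(699800 - 1496) = √698304 = 8*√10911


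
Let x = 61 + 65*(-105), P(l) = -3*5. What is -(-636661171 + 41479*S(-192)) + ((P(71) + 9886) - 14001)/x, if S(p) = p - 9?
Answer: 2181384759965/3382 ≈ 6.4500e+8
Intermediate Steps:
P(l) = -15
S(p) = -9 + p
x = -6764 (x = 61 - 6825 = -6764)
-(-636661171 + 41479*S(-192)) + ((P(71) + 9886) - 14001)/x = -41479/(1/((-9 - 192) - 15349)) + ((-15 + 9886) - 14001)/(-6764) = -41479/(1/(-201 - 15349)) + (9871 - 14001)*(-1/6764) = -41479/(1/(-15550)) - 4130*(-1/6764) = -41479/(-1/15550) + 2065/3382 = -41479*(-15550) + 2065/3382 = 644998450 + 2065/3382 = 2181384759965/3382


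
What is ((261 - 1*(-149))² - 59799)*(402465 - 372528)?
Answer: 3242207037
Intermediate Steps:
((261 - 1*(-149))² - 59799)*(402465 - 372528) = ((261 + 149)² - 59799)*29937 = (410² - 59799)*29937 = (168100 - 59799)*29937 = 108301*29937 = 3242207037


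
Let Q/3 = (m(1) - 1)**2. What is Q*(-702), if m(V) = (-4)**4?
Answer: -136942650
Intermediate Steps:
m(V) = 256
Q = 195075 (Q = 3*(256 - 1)**2 = 3*255**2 = 3*65025 = 195075)
Q*(-702) = 195075*(-702) = -136942650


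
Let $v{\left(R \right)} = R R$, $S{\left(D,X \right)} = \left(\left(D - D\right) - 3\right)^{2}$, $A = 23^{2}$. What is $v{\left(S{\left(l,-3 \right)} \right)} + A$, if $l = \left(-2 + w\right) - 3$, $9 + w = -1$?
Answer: $610$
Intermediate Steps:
$w = -10$ ($w = -9 - 1 = -10$)
$l = -15$ ($l = \left(-2 - 10\right) - 3 = -12 - 3 = -15$)
$A = 529$
$S{\left(D,X \right)} = 9$ ($S{\left(D,X \right)} = \left(0 - 3\right)^{2} = \left(-3\right)^{2} = 9$)
$v{\left(R \right)} = R^{2}$
$v{\left(S{\left(l,-3 \right)} \right)} + A = 9^{2} + 529 = 81 + 529 = 610$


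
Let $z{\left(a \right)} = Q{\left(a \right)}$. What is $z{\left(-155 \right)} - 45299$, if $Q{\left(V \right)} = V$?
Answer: $-45454$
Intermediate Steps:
$z{\left(a \right)} = a$
$z{\left(-155 \right)} - 45299 = -155 - 45299 = -45454$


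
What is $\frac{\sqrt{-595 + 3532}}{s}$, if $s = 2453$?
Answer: $\frac{\sqrt{2937}}{2453} \approx 0.022093$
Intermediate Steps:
$\frac{\sqrt{-595 + 3532}}{s} = \frac{\sqrt{-595 + 3532}}{2453} = \sqrt{2937} \cdot \frac{1}{2453} = \frac{\sqrt{2937}}{2453}$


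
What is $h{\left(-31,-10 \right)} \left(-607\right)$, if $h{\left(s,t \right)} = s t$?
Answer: $-188170$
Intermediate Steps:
$h{\left(-31,-10 \right)} \left(-607\right) = \left(-31\right) \left(-10\right) \left(-607\right) = 310 \left(-607\right) = -188170$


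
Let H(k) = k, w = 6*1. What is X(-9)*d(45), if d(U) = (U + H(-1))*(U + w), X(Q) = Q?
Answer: -20196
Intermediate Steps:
w = 6
d(U) = (-1 + U)*(6 + U) (d(U) = (U - 1)*(U + 6) = (-1 + U)*(6 + U))
X(-9)*d(45) = -9*(-6 + 45² + 5*45) = -9*(-6 + 2025 + 225) = -9*2244 = -20196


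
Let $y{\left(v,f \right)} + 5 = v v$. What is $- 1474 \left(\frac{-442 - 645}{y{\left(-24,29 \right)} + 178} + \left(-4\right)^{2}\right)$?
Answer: $- \frac{16062178}{749} \approx -21445.0$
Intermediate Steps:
$y{\left(v,f \right)} = -5 + v^{2}$ ($y{\left(v,f \right)} = -5 + v v = -5 + v^{2}$)
$- 1474 \left(\frac{-442 - 645}{y{\left(-24,29 \right)} + 178} + \left(-4\right)^{2}\right) = - 1474 \left(\frac{-442 - 645}{\left(-5 + \left(-24\right)^{2}\right) + 178} + \left(-4\right)^{2}\right) = - 1474 \left(- \frac{1087}{\left(-5 + 576\right) + 178} + 16\right) = - 1474 \left(- \frac{1087}{571 + 178} + 16\right) = - 1474 \left(- \frac{1087}{749} + 16\right) = \left(-1474\right) \frac{10897}{749} = - \frac{16062178}{749}$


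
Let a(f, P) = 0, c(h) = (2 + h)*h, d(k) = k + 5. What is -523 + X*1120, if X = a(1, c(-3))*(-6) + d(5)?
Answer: 10677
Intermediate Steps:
d(k) = 5 + k
c(h) = h*(2 + h)
X = 10 (X = 0*(-6) + (5 + 5) = 0 + 10 = 10)
-523 + X*1120 = -523 + 10*1120 = -523 + 11200 = 10677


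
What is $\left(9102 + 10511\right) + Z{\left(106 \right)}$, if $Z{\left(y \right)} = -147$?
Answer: $19466$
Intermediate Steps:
$\left(9102 + 10511\right) + Z{\left(106 \right)} = \left(9102 + 10511\right) - 147 = 19613 - 147 = 19466$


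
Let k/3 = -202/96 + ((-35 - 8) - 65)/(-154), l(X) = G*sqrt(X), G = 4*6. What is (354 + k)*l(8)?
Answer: 1292829*sqrt(2)/77 ≈ 23745.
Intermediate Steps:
G = 24
l(X) = 24*sqrt(X)
k = -5185/1232 (k = 3*(-202/96 + ((-35 - 8) - 65)/(-154)) = 3*(-202*1/96 + (-43 - 65)*(-1/154)) = 3*(-101/48 - 108*(-1/154)) = 3*(-101/48 + 54/77) = 3*(-5185/3696) = -5185/1232 ≈ -4.2086)
(354 + k)*l(8) = (354 - 5185/1232)*(24*sqrt(8)) = 430943*(24*(2*sqrt(2)))/1232 = 430943*(48*sqrt(2))/1232 = 1292829*sqrt(2)/77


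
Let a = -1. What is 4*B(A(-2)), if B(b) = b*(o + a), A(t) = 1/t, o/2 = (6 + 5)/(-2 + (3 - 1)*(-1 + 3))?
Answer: -20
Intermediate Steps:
o = 11 (o = 2*((6 + 5)/(-2 + (3 - 1)*(-1 + 3))) = 2*(11/(-2 + 2*2)) = 2*(11/(-2 + 4)) = 2*(11/2) = 11)
B(b) = 10*b (B(b) = b*(11 - 1) = b*10 = 10*b)
4*B(A(-2)) = 4*(10/(-2)) = 4*(10*(-½)) = 4*(-5) = -20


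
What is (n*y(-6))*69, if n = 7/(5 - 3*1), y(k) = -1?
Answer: -483/2 ≈ -241.50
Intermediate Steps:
n = 7/2 (n = 7/(5 - 3) = 7/2 ≈ 3.5000)
(n*y(-6))*69 = ((7/2)*(-1))*69 = -7/2*69 = -483/2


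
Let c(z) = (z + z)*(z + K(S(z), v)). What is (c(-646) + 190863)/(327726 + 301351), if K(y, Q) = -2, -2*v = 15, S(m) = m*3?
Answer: 1028079/629077 ≈ 1.6343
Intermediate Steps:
S(m) = 3*m
v = -15/2 (v = -1/2*15 = -15/2 ≈ -7.5000)
c(z) = 2*z*(-2 + z) (c(z) = (z + z)*(z - 2) = (2*z)*(-2 + z) = 2*z*(-2 + z))
(c(-646) + 190863)/(327726 + 301351) = (2*(-646)*(-2 - 646) + 190863)/(327726 + 301351) = (2*(-646)*(-648) + 190863)/629077 = (837216 + 190863)*(1/629077) = 1028079*(1/629077) = 1028079/629077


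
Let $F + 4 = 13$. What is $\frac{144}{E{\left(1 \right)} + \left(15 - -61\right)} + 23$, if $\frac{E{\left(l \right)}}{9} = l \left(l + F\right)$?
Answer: $\frac{1981}{83} \approx 23.867$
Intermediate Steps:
$F = 9$ ($F = -4 + 13 = 9$)
$E{\left(l \right)} = 9 l \left(9 + l\right)$ ($E{\left(l \right)} = 9 l \left(l + 9\right) = 9 l \left(9 + l\right)$)
$\frac{144}{E{\left(1 \right)} + \left(15 - -61\right)} + 23 = \frac{144}{9 \cdot 1 \left(9 + 1\right) + \left(15 - -61\right)} + 23 = \frac{144}{9 \cdot 1 \cdot 10 + \left(15 + 61\right)} + 23 = \frac{144}{90 + 76} + 23 = \frac{144}{166} + 23 = 144 \cdot \frac{1}{166} + 23 = \frac{72}{83} + 23 = \frac{1981}{83}$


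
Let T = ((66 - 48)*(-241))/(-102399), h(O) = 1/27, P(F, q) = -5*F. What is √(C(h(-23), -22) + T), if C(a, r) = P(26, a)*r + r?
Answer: 10*√33064944297/34133 ≈ 53.273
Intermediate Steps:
h(O) = 1/27
C(a, r) = -129*r (C(a, r) = (-5*26)*r + r = -130*r + r = -129*r)
T = 1446/34133 (T = (18*(-241))*(-1/102399) = -4338*(-1/102399) = 1446/34133 ≈ 0.042364)
√(C(h(-23), -22) + T) = √(-129*(-22) + 1446/34133) = √(2838 + 1446/34133) = √(96870900/34133) = 10*√33064944297/34133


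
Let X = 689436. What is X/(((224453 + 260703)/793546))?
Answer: 136774795014/121289 ≈ 1.1277e+6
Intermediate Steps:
X/(((224453 + 260703)/793546)) = 689436/(((224453 + 260703)/793546)) = 689436/((485156*(1/793546))) = 689436/(242578/396773) = 689436*(396773/242578) = 136774795014/121289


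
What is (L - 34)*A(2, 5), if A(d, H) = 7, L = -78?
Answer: -784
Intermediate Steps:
(L - 34)*A(2, 5) = (-78 - 34)*7 = -112*7 = -784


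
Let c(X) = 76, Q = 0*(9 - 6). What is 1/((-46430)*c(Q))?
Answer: -1/3528680 ≈ -2.8339e-7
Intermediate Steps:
Q = 0 (Q = 0*3 = 0)
1/((-46430)*c(Q)) = 1/(-46430*76) = -1/46430*1/76 = -1/3528680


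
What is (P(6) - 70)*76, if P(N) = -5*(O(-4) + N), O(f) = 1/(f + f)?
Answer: -15105/2 ≈ -7552.5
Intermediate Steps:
O(f) = 1/(2*f)
P(N) = 5/8 - 5*N (P(N) = -5*((½)/(-4) + N) = -5*((½)*(-¼) + N) = -5*(-⅛ + N) = 5/8 - 5*N)
(P(6) - 70)*76 = ((5/8 - 5*6) - 70)*76 = ((5/8 - 30) - 70)*76 = (-235/8 - 70)*76 = -795/8*76 = -15105/2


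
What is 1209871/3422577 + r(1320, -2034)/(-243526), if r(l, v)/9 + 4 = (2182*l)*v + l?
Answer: 90228965661649019/416743243251 ≈ 2.1651e+5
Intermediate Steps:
r(l, v) = -36 + 9*l + 19638*l*v (r(l, v) = -36 + 9*((2182*l)*v + l) = -36 + 9*(2182*l*v + l) = -36 + 9*(l + 2182*l*v) = -36 + (9*l + 19638*l*v) = -36 + 9*l + 19638*l*v)
1209871/3422577 + r(1320, -2034)/(-243526) = 1209871/3422577 + (-36 + 9*1320 + 19638*1320*(-2034))/(-243526) = 1209871*(1/3422577) + (-36 + 11880 - 52725673440)*(-1/243526) = 1209871/3422577 - 52725661596*(-1/243526) = 1209871/3422577 + 26362830798/121763 = 90228965661649019/416743243251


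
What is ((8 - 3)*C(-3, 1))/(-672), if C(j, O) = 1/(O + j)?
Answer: 5/1344 ≈ 0.0037202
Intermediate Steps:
((8 - 3)*C(-3, 1))/(-672) = ((8 - 3)/(1 - 3))/(-672) = (5/(-2))*(-1/672) = (5*(-½))*(-1/672) = -5/2*(-1/672) = 5/1344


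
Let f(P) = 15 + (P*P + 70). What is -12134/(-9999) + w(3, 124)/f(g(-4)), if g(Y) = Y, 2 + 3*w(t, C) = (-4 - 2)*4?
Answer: 11276/9999 ≈ 1.1277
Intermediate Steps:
w(t, C) = -26/3 (w(t, C) = -2/3 + ((-4 - 2)*4)/3 = -2/3 + (-6*4)/3 = -2/3 + (1/3)*(-24) = -2/3 - 8 = -26/3)
f(P) = 85 + P**2 (f(P) = 15 + (P**2 + 70) = 15 + (70 + P**2) = 85 + P**2)
-12134/(-9999) + w(3, 124)/f(g(-4)) = -12134/(-9999) - 26/(3*(85 + (-4)**2)) = -12134*(-1/9999) - 26/(3*(85 + 16)) = 12134/9999 - 26/3/101 = 12134/9999 - 26/3*1/101 = 12134/9999 - 26/303 = 11276/9999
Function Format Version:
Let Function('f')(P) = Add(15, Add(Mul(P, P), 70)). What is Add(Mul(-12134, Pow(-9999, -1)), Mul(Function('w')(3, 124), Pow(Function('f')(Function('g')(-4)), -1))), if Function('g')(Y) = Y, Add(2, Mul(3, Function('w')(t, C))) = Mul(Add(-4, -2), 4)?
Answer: Rational(11276, 9999) ≈ 1.1277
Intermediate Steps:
Function('w')(t, C) = Rational(-26, 3) (Function('w')(t, C) = Add(Rational(-2, 3), Mul(Rational(1, 3), Mul(Add(-4, -2), 4))) = Add(Rational(-2, 3), Mul(Rational(1, 3), Mul(-6, 4))) = Add(Rational(-2, 3), Mul(Rational(1, 3), -24)) = Add(Rational(-2, 3), -8) = Rational(-26, 3))
Function('f')(P) = Add(85, Pow(P, 2)) (Function('f')(P) = Add(15, Add(Pow(P, 2), 70)) = Add(15, Add(70, Pow(P, 2))) = Add(85, Pow(P, 2)))
Add(Mul(-12134, Pow(-9999, -1)), Mul(Function('w')(3, 124), Pow(Function('f')(Function('g')(-4)), -1))) = Add(Mul(-12134, Pow(-9999, -1)), Mul(Rational(-26, 3), Pow(Add(85, Pow(-4, 2)), -1))) = Add(Mul(-12134, Rational(-1, 9999)), Mul(Rational(-26, 3), Pow(Add(85, 16), -1))) = Add(Rational(12134, 9999), Mul(Rational(-26, 3), Pow(101, -1))) = Add(Rational(12134, 9999), Mul(Rational(-26, 3), Rational(1, 101))) = Add(Rational(12134, 9999), Rational(-26, 303)) = Rational(11276, 9999)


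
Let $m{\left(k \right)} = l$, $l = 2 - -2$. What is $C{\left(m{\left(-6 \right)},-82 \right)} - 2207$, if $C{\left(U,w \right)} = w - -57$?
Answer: $-2232$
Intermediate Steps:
$l = 4$ ($l = 2 + 2 = 4$)
$m{\left(k \right)} = 4$
$C{\left(U,w \right)} = 57 + w$ ($C{\left(U,w \right)} = w + 57 = 57 + w$)
$C{\left(m{\left(-6 \right)},-82 \right)} - 2207 = \left(57 - 82\right) - 2207 = -25 - 2207 = -2232$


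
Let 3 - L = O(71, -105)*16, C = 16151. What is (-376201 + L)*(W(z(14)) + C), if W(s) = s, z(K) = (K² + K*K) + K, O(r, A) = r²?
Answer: -7564131678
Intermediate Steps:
z(K) = K + 2*K² (z(K) = (K² + K²) + K = 2*K² + K = K + 2*K²)
L = -80653 (L = 3 - 71²*16 = 3 - 5041*16 = 3 - 1*80656 = 3 - 80656 = -80653)
(-376201 + L)*(W(z(14)) + C) = (-376201 - 80653)*(14*(1 + 2*14) + 16151) = -456854*(14*(1 + 28) + 16151) = -456854*(14*29 + 16151) = -456854*(406 + 16151) = -456854*16557 = -7564131678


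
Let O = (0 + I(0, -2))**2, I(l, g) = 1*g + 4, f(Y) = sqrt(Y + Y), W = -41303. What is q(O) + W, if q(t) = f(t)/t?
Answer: -41303 + sqrt(2)/2 ≈ -41302.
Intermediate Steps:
f(Y) = sqrt(2)*sqrt(Y) (f(Y) = sqrt(2*Y) = sqrt(2)*sqrt(Y))
I(l, g) = 4 + g (I(l, g) = g + 4 = 4 + g)
O = 4 (O = (0 + (4 - 2))**2 = (0 + 2)**2 = 2**2 = 4)
q(t) = sqrt(2)/sqrt(t) (q(t) = (sqrt(2)*sqrt(t))/t = sqrt(2)/sqrt(t))
q(O) + W = sqrt(2)/sqrt(4) - 41303 = sqrt(2)*(1/2) - 41303 = sqrt(2)/2 - 41303 = -41303 + sqrt(2)/2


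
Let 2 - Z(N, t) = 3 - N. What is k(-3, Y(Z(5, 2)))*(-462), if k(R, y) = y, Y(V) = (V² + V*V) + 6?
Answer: -17556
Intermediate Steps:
Z(N, t) = -1 + N (Z(N, t) = 2 - (3 - N) = 2 + (-3 + N) = -1 + N)
Y(V) = 6 + 2*V² (Y(V) = (V² + V²) + 6 = 2*V² + 6 = 6 + 2*V²)
k(-3, Y(Z(5, 2)))*(-462) = (6 + 2*(-1 + 5)²)*(-462) = (6 + 2*4²)*(-462) = (6 + 2*16)*(-462) = (6 + 32)*(-462) = 38*(-462) = -17556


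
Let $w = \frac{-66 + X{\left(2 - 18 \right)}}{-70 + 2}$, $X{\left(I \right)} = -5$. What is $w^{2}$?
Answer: $\frac{5041}{4624} \approx 1.0902$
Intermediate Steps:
$w = \frac{71}{68}$ ($w = \frac{-66 - 5}{-70 + 2} = - \frac{71}{-68} = \left(-71\right) \left(- \frac{1}{68}\right) = \frac{71}{68} \approx 1.0441$)
$w^{2} = \left(\frac{71}{68}\right)^{2} = \frac{5041}{4624}$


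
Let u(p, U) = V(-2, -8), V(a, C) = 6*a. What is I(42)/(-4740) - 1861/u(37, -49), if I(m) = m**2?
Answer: 733331/4740 ≈ 154.71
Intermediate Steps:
u(p, U) = -12 (u(p, U) = 6*(-2) = -12)
I(42)/(-4740) - 1861/u(37, -49) = 42**2/(-4740) - 1861/(-12) = 1764*(-1/4740) - 1861*(-1/12) = -147/395 + 1861/12 = 733331/4740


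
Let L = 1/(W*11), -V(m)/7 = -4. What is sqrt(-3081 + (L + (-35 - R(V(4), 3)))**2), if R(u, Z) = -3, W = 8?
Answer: I*sqrt(15935039)/88 ≈ 45.362*I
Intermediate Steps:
V(m) = 28 (V(m) = -7*(-4) = 28)
L = 1/88 (L = 1/(8*11) = 1/88 ≈ 0.011364)
sqrt(-3081 + (L + (-35 - R(V(4), 3)))**2) = sqrt(-3081 + (1/88 + (-35 - 1*(-3)))**2) = sqrt(-3081 + (1/88 + (-35 + 3))**2) = sqrt(-3081 + (1/88 - 32)**2) = sqrt(-3081 + (-2815/88)**2) = sqrt(-3081 + 7924225/7744) = sqrt(-15935039/7744) = I*sqrt(15935039)/88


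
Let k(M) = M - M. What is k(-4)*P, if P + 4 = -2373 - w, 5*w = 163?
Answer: 0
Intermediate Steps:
w = 163/5 (w = (⅕)*163 = 163/5 ≈ 32.600)
k(M) = 0
P = -12048/5 (P = -4 + (-2373 - 1*163/5) = -4 + (-2373 - 163/5) = -4 - 12028/5 = -12048/5 ≈ -2409.6)
k(-4)*P = 0*(-12048/5) = 0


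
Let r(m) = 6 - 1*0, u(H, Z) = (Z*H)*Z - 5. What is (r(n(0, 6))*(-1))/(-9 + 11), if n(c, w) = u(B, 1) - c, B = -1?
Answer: -3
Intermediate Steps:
u(H, Z) = -5 + H*Z² (u(H, Z) = (H*Z)*Z - 5 = H*Z² - 5 = -5 + H*Z²)
n(c, w) = -6 - c (n(c, w) = (-5 - 1*1²) - c = (-5 - 1*1) - c = (-5 - 1) - c = -6 - c)
r(m) = 6 (r(m) = 6 + 0 = 6)
(r(n(0, 6))*(-1))/(-9 + 11) = (6*(-1))/(-9 + 11) = -6/2 = -6*½ = -3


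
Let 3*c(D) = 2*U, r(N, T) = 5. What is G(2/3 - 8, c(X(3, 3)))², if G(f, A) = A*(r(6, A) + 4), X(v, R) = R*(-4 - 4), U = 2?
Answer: 144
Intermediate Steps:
X(v, R) = -8*R (X(v, R) = R*(-8) = -8*R)
c(D) = 4/3 (c(D) = (2*2)/3 = (⅓)*4 = 4/3)
G(f, A) = 9*A (G(f, A) = A*(5 + 4) = A*9 = 9*A)
G(2/3 - 8, c(X(3, 3)))² = (9*(4/3))² = 12² = 144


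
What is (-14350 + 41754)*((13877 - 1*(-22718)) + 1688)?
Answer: 1049107332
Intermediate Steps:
(-14350 + 41754)*((13877 - 1*(-22718)) + 1688) = 27404*((13877 + 22718) + 1688) = 27404*(36595 + 1688) = 27404*38283 = 1049107332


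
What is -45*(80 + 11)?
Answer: -4095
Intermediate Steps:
-45*(80 + 11) = -45*91 = -4095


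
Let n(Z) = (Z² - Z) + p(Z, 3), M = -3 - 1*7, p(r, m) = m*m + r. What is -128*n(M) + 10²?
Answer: -13852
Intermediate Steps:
p(r, m) = r + m² (p(r, m) = m² + r = r + m²)
M = -10 (M = -3 - 7 = -10)
n(Z) = 9 + Z² (n(Z) = (Z² - Z) + (Z + 3²) = (Z² - Z) + (Z + 9) = (Z² - Z) + (9 + Z) = 9 + Z²)
-128*n(M) + 10² = -128*(9 + (-10)²) + 10² = -128*(9 + 100) + 100 = -128*109 + 100 = -13952 + 100 = -13852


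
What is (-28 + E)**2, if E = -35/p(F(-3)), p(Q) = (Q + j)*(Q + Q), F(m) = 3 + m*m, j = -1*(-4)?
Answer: 116359369/147456 ≈ 789.11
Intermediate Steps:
j = 4
F(m) = 3 + m**2
p(Q) = 2*Q*(4 + Q) (p(Q) = (Q + 4)*(Q + Q) = (4 + Q)*(2*Q) = 2*Q*(4 + Q))
E = -35/384 (E = -35*1/(2*(3 + (-3)**2)*(4 + (3 + (-3)**2))) = -35*1/(2*(3 + 9)*(4 + (3 + 9))) = -35*1/(24*(4 + 12)) = -35/(2*12*16) = -35/384 ≈ -0.091146)
(-28 + E)**2 = (-28 - 35/384)**2 = (-10787/384)**2 = 116359369/147456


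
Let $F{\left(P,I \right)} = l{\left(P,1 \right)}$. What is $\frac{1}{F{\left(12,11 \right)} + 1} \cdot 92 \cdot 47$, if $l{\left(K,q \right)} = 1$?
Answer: $2162$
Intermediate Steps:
$F{\left(P,I \right)} = 1$
$\frac{1}{F{\left(12,11 \right)} + 1} \cdot 92 \cdot 47 = \frac{1}{1 + 1} \cdot 92 \cdot 47 = \frac{1}{2} \cdot 92 \cdot 47 = 46 \cdot 47 = 2162$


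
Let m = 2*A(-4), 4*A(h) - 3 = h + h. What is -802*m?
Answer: 2005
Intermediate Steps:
A(h) = 3/4 + h/2 (A(h) = 3/4 + (h + h)/4 = 3/4 + (2*h)/4 = 3/4 + h/2)
m = -5/2 (m = 2*(3/4 + (1/2)*(-4)) = 2*(3/4 - 2) = 2*(-5/4) = -5/2 ≈ -2.5000)
-802*m = -802*(-5/2) = 2005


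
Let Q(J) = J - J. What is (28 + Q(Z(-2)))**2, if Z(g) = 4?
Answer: 784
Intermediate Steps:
Q(J) = 0
(28 + Q(Z(-2)))**2 = (28 + 0)**2 = 28**2 = 784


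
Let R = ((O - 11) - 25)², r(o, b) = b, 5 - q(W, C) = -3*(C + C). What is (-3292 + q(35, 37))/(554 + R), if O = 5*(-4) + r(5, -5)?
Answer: -613/855 ≈ -0.71696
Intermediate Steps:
q(W, C) = 5 + 6*C (q(W, C) = 5 - (-3)*(C + C) = 5 - (-3)*2*C = 5 - (-6)*C = 5 + 6*C)
O = -25 (O = 5*(-4) - 5 = -20 - 5 = -25)
R = 3721 (R = ((-25 - 11) - 25)² = (-36 - 25)² = (-61)² = 3721)
(-3292 + q(35, 37))/(554 + R) = (-3292 + (5 + 6*37))/(554 + 3721) = (-3292 + (5 + 222))/4275 = (-3292 + 227)*(1/4275) = -3065*1/4275 = -613/855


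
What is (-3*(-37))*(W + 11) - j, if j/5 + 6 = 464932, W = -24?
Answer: -2326073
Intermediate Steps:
j = 2324630 (j = -30 + 5*464932 = -30 + 2324660 = 2324630)
(-3*(-37))*(W + 11) - j = (-3*(-37))*(-24 + 11) - 1*2324630 = 111*(-13) - 2324630 = -1443 - 2324630 = -2326073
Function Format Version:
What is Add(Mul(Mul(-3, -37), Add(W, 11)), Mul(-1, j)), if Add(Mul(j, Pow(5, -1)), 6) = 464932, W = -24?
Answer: -2326073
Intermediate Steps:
j = 2324630 (j = Add(-30, Mul(5, 464932)) = Add(-30, 2324660) = 2324630)
Add(Mul(Mul(-3, -37), Add(W, 11)), Mul(-1, j)) = Add(Mul(Mul(-3, -37), Add(-24, 11)), Mul(-1, 2324630)) = Add(Mul(111, -13), -2324630) = Add(-1443, -2324630) = -2326073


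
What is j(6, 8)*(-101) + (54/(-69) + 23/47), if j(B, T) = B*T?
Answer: -5241005/1081 ≈ -4848.3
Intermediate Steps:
j(6, 8)*(-101) + (54/(-69) + 23/47) = (6*8)*(-101) + (54/(-69) + 23/47) = 48*(-101) + (54*(-1/69) + 23*(1/47)) = -4848 + (-18/23 + 23/47) = -4848 - 317/1081 = -5241005/1081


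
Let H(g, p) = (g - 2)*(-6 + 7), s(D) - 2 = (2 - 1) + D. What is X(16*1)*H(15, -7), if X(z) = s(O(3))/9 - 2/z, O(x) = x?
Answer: 169/24 ≈ 7.0417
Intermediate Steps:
s(D) = 3 + D (s(D) = 2 + ((2 - 1) + D) = 2 + (1 + D) = 3 + D)
H(g, p) = -2 + g (H(g, p) = (-2 + g)*1 = -2 + g)
X(z) = 2/3 - 2/z (X(z) = (3 + 3)/9 - 2/z = 6*(1/9) - 2/z = 2/3 - 2/z)
X(16*1)*H(15, -7) = (2/3 - 2/(16*1))*(-2 + 15) = (2/3 - 2/16)*13 = (2/3 - 2*1/16)*13 = (2/3 - 1/8)*13 = (13/24)*13 = 169/24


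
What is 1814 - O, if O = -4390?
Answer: 6204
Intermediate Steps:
1814 - O = 1814 - 1*(-4390) = 1814 + 4390 = 6204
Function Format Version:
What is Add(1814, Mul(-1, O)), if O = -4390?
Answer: 6204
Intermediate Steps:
Add(1814, Mul(-1, O)) = Add(1814, Mul(-1, -4390)) = Add(1814, 4390) = 6204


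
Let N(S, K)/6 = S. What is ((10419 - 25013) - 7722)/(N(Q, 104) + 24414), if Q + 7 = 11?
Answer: -11158/12219 ≈ -0.91317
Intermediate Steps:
Q = 4 (Q = -7 + 11 = 4)
N(S, K) = 6*S
((10419 - 25013) - 7722)/(N(Q, 104) + 24414) = ((10419 - 25013) - 7722)/(6*4 + 24414) = (-14594 - 7722)/(24 + 24414) = -22316/24438 = -22316*1/24438 = -11158/12219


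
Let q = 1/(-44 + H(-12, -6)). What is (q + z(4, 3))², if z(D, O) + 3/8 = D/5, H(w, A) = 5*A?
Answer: 370881/2190400 ≈ 0.16932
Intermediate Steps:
z(D, O) = -3/8 + D/5
q = -1/74 (q = 1/(-44 + 5*(-6)) = 1/(-44 - 30) = 1/(-74) = -1/74 ≈ -0.013514)
(q + z(4, 3))² = (-1/74 + (-3/8 + (⅕)*4))² = (-1/74 + (-3/8 + ⅘))² = (-1/74 + 17/40)² = (609/1480)² = 370881/2190400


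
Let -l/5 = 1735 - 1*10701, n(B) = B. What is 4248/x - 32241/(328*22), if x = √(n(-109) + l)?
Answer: -2931/656 + 1416*√4969/4969 ≈ 15.620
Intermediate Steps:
l = 44830 (l = -5*(1735 - 1*10701) = -5*(1735 - 10701) = -5*(-8966) = 44830)
x = 3*√4969 (x = √(-109 + 44830) = √44721 = 3*√4969 ≈ 211.47)
4248/x - 32241/(328*22) = 4248/((3*√4969)) - 32241/(328*22) = 4248*(√4969/14907) - 32241/7216 = 1416*√4969/4969 - 32241*1/7216 = 1416*√4969/4969 - 2931/656 = -2931/656 + 1416*√4969/4969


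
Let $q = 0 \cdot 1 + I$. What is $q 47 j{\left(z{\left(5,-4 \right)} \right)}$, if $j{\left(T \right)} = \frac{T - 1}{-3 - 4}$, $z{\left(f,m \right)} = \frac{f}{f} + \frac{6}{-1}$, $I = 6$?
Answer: $\frac{1692}{7} \approx 241.71$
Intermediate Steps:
$q = 6$ ($q = 0 \cdot 1 + 6 = 0 + 6 = 6$)
$z{\left(f,m \right)} = -5$ ($z{\left(f,m \right)} = 1 + 6 \left(-1\right) = 1 - 6 = -5$)
$j{\left(T \right)} = \frac{1}{7} - \frac{T}{7}$ ($j{\left(T \right)} = \frac{-1 + T}{-7} = \left(-1 + T\right) \left(- \frac{1}{7}\right) = \frac{1}{7} - \frac{T}{7}$)
$q 47 j{\left(z{\left(5,-4 \right)} \right)} = 6 \cdot 47 \left(\frac{1}{7} - - \frac{5}{7}\right) = 282 \left(\frac{1}{7} + \frac{5}{7}\right) = 282 \cdot \frac{6}{7} = \frac{1692}{7}$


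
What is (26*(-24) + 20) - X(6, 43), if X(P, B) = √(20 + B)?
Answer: -604 - 3*√7 ≈ -611.94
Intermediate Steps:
(26*(-24) + 20) - X(6, 43) = (26*(-24) + 20) - √(20 + 43) = (-624 + 20) - √63 = -604 - 3*√7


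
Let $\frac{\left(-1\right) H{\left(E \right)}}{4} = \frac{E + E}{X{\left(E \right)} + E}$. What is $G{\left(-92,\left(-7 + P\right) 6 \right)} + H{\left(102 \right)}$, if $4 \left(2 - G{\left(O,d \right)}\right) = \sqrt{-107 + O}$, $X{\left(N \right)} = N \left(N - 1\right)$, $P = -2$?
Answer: $\frac{98}{51} - \frac{i \sqrt{199}}{4} \approx 1.9216 - 3.5267 i$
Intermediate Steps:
$X{\left(N \right)} = N \left(-1 + N\right)$
$H{\left(E \right)} = - \frac{8 E}{E + E \left(-1 + E\right)}$ ($H{\left(E \right)} = - 4 \frac{E + E}{E \left(-1 + E\right) + E} = - 4 \frac{2 E}{E + E \left(-1 + E\right)} = - \frac{8 E}{E + E \left(-1 + E\right)}$)
$G{\left(O,d \right)} = 2 - \frac{\sqrt{-107 + O}}{4}$
$G{\left(-92,\left(-7 + P\right) 6 \right)} + H{\left(102 \right)} = \left(2 - \frac{\sqrt{-107 - 92}}{4}\right) - \frac{8}{102} = \left(2 - \frac{\sqrt{-199}}{4}\right) - \frac{4}{51} = \left(2 - \frac{i \sqrt{199}}{4}\right) - \frac{4}{51} = \frac{98}{51} - \frac{i \sqrt{199}}{4}$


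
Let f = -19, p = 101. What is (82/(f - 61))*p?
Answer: -4141/40 ≈ -103.53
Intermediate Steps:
(82/(f - 61))*p = (82/(-19 - 61))*101 = (82/(-80))*101 = -1/80*82*101 = -41/40*101 = -4141/40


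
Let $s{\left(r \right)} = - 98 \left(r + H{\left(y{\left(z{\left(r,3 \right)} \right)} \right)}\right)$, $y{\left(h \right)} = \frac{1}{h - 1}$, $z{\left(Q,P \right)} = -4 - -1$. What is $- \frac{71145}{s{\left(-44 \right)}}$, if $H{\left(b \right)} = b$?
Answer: $- \frac{47430}{2891} \approx -16.406$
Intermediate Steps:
$z{\left(Q,P \right)} = -3$ ($z{\left(Q,P \right)} = -4 + 1 = -3$)
$y{\left(h \right)} = \frac{1}{-1 + h}$
$s{\left(r \right)} = \frac{49}{2} - 98 r$ ($s{\left(r \right)} = - 98 \left(r + \frac{1}{-1 - 3}\right) = - 98 \left(r + \frac{1}{-4}\right) = - 98 \left(r - \frac{1}{4}\right) = - 98 \left(- \frac{1}{4} + r\right) = \frac{49}{2} - 98 r$)
$- \frac{71145}{s{\left(-44 \right)}} = - \frac{71145}{\frac{49}{2} - -4312} = - \frac{71145}{\frac{49}{2} + 4312} = - \frac{71145}{\frac{8673}{2}} = \left(-71145\right) \frac{2}{8673} = - \frac{47430}{2891}$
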